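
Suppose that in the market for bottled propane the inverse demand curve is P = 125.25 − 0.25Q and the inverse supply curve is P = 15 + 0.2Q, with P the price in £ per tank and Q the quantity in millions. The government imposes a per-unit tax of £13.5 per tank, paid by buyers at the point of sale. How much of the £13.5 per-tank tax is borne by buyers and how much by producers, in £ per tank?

Buyers bear £7.5 per tank; producers bear £6 per tank.

Rewrite in direct form: Qd = 501 − 4P and Qs = 5P − 75.
Without the tax, 501 − 4P = 5P − 75 gives 9P = 576, so P* = £64 and Q* = 245.
With the tax collected from buyers, demand (in seller-price terms) shifts: Qd = 501 − 4(P + 13.5).
Solving gives Q = 215 with buyers paying £71.5 and producers receiving £58 (the £13.5 wedge).
Burden on buyers: £7.5; on producers: £6. (They sum to £13.5.)
The less price-elastic side of the market bears the larger share of a per-unit tax.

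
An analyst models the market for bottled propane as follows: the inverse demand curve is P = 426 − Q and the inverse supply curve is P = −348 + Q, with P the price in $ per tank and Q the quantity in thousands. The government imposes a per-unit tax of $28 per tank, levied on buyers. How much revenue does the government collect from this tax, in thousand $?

Tax revenue = $10444 thousand.

Rewrite in direct form: Qd = 426 − P and Qs = P + 348.
Before the tax: set 426 − P = P + 348 → P* = $39, Q* = 387.
With the tax collected from buyers, demand (in seller-price terms) shifts: Qd = 426 − (P + 28).
New equilibrium: buyers pay $53, producers receive $25, Q = 373. (Wedge: Pb − Ps = 28.)
Revenue = t · Q = 28 · 373 = $10444.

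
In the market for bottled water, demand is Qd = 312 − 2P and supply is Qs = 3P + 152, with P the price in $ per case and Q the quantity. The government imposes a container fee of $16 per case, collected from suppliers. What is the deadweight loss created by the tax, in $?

Deadweight loss = $153.6.

Before the tax: set 312 − 2P = 3P + 152 → P* = $32, Q* = 248.
With the tax collected from suppliers, supply shifts: Qs = 3(P − 16) + 152.
New equilibrium: buyers pay $41.6, suppliers receive $25.6, Q = 228.8. (Wedge: Pb − Ps = 16.)
Quantity falls by |ΔQ| = |248 − 228.8| = 19.2.
DWL = ½ · t · |ΔQ| = ½ · 16 · 19.2 = $153.6.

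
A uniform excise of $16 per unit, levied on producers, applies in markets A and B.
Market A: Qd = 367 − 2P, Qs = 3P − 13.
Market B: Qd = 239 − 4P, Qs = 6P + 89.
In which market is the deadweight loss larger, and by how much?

Market A: pre-tax P* = $76, Q* = 215; post-tax Q = 195.8; deadweight loss = $153.6.
Market B: pre-tax P* = $15, Q* = 179; post-tax Q = 140.6; deadweight loss = $307.2.
Difference: $153.6 vs $307.2 → market B is larger by $153.6.

Market B, by $153.6.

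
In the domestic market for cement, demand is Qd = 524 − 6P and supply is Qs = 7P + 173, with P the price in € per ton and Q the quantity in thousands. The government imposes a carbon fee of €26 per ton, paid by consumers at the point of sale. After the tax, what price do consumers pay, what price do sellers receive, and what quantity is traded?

Before the tax: set 524 − 6P = 7P + 173 → P* = €27, Q* = 362.
With the tax collected from consumers, demand (in seller-price terms) shifts: Qd = 524 − 6(P + 26).
New equilibrium: consumers pay €41, sellers receive €15, Q = 278. (Wedge: Pb − Ps = 26.)

Consumers pay €41; sellers receive €15; quantity = 278.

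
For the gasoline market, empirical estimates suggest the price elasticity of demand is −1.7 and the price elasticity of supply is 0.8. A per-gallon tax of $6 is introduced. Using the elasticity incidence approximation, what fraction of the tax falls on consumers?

Consumers' share ≈ 0.32.

Incidence ratio: consumers' share ≈ εs / (εs + |εd|) = 0.8 / (0.8 + 1.7) = 0.32.
Supply is the less elastic side, so consumers bear the smaller share.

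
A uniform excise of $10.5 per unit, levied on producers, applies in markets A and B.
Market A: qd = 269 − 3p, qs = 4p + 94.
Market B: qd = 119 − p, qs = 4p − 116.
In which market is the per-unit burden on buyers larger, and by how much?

Market B, by $2.4.

Market A: pre-tax p* = $25, q* = 194; post-tax q = 176; per-unit burden on buyers = $6.
Market B: pre-tax p* = $47, q* = 72; post-tax q = 63.6; per-unit burden on buyers = $8.4.
Difference: $6 vs $8.4 → market B is larger by $2.4.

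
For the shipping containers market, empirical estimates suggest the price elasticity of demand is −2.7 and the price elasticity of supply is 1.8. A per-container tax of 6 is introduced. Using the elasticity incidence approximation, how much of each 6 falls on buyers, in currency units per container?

Incidence ratio: buyers' share ≈ εs / (εs + |εd|) = 1.8 / (1.8 + 2.7) = 0.4.
So buyers bear ≈ 0.4 × 6 = 2.4; producers bear 3.6.

Buyers bear ≈ 2.4 per container.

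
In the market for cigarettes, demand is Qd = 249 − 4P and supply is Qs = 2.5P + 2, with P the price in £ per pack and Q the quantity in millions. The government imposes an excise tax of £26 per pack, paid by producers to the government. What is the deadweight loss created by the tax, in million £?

Deadweight loss = £520 million.

Before the tax: set 249 − 4P = 2.5P + 2 → P* = £38, Q* = 97.
With the tax collected from producers, supply shifts: Qs = 2.5(P − 26) + 2.
Solving gives Q = 57 with buyers paying £48 and producers receiving £22 (the £26 wedge).
Quantity falls by |ΔQ| = |97 − 57| = 40.
DWL = ½ · t · |ΔQ| = ½ · 26 · 40 = £520.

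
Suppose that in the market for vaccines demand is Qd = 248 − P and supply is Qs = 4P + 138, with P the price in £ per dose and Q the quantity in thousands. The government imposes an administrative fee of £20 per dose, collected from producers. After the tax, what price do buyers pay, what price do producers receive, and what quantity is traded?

Before the tax: set 248 − P = 4P + 138 → P* = £22, Q* = 226.
With the tax collected from producers, supply shifts: Qs = 4(P − 20) + 138.
New equilibrium: buyers pay £38, producers receive £18, Q = 210. (Wedge: Pb − Ps = 20.)

Buyers pay £38; producers receive £18; quantity = 210.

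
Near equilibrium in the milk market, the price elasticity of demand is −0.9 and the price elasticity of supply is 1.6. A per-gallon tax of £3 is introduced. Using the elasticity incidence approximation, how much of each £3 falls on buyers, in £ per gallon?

Incidence ratio: buyers' share ≈ εs / (εs + |εd|) = 1.6 / (1.6 + 0.9) = 0.64.
So buyers bear ≈ 0.64 × £3 = £1.92; suppliers bear £1.08.

Buyers bear ≈ £1.92 per gallon.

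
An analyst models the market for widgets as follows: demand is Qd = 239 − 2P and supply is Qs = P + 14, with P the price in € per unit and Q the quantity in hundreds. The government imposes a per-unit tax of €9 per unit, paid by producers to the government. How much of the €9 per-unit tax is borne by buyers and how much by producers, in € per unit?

Before the tax: set 239 − 2P = P + 14 → P* = €75, Q* = 89.
With the tax collected from producers, supply shifts: Qs = (P − 9) + 14.
Solving gives Q = 83 with buyers paying €78 and producers receiving €69 (the €9 wedge).
Burden on buyers: €3; on producers: €6. (They sum to €9.)
The less price-elastic side of the market bears the larger share of a per-unit tax.

Buyers bear €3 per unit; producers bear €6 per unit.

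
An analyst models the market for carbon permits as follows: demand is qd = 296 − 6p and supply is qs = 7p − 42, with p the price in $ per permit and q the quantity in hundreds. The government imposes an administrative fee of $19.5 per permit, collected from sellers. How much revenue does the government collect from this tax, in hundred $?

Tax revenue = $1501.5 hundred.

Before the tax: set 296 − 6p = 7p − 42 → p* = $26, q* = 140.
With the tax collected from sellers, supply shifts: qs = 7(p − 19.5) − 42.
New equilibrium: buyers pay $36.5, sellers receive $17, q = 77. (Wedge: pb − ps = 19.5.)
Revenue = t · Q = 19.5 · 77 = $1501.5.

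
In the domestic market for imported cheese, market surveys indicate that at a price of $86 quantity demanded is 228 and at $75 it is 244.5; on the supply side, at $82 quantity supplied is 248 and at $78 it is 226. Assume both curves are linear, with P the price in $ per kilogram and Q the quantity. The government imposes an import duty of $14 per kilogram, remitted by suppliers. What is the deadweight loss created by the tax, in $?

Deadweight loss = $115.5.

Demand slope: (244.5 − 228)/(75 − 86) = -1.5, so Qd = 357 − 1.5P.
Supply slope: (226 − 248)/(78 − 82) = 5.5, so Qs = 5.5P − 203.
Without the tax, 357 − 1.5P = 5.5P − 203 gives 7P = 560, so P* = $80 and Q* = 237.
With the tax collected from suppliers, supply shifts: Qs = 5.5(P − 14) − 203.
Solving gives Q = 220.5 with consumers paying $91 and suppliers receiving $77 (the $14 wedge).
Quantity falls by |ΔQ| = |237 − 220.5| = 16.5.
DWL = ½ · t · |ΔQ| = ½ · 14 · 16.5 = $115.5.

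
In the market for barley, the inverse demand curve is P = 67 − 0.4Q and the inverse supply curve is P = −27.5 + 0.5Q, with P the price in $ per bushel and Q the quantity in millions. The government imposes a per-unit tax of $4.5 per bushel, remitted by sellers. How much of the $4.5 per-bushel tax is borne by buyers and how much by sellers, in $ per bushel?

Buyers bear $2 per bushel; sellers bear $2.5 per bushel.

Rewrite in direct form: Qd = 167.5 − 2.5P and Qs = 2P + 55.
Before the tax: set 167.5 − 2.5P = 2P + 55 → P* = $25, Q* = 105.
With the tax collected from sellers, supply shifts: Qs = 2(P − 4.5) + 55.
New equilibrium: buyers pay $27, sellers receive $22.5, Q = 100. (Wedge: Pb − Ps = 4.5.)
Burden on buyers: $2; on sellers: $2.5. (They sum to $4.5.)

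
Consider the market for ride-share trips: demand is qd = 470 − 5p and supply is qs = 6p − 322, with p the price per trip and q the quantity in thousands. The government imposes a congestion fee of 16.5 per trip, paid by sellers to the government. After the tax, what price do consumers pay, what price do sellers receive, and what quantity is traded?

Consumers pay 81; sellers receive 64.5; quantity = 65.

Without the tax, 470 − 5p = 6p − 322 gives 11p = 792, so p* = 72 and q* = 110.
With the tax collected from sellers, supply shifts: qs = 6(p − 16.5) − 322.
Solving gives q = 65 with consumers paying 81 and sellers receiving 64.5 (the 16.5 wedge).
The less price-elastic side of the market bears the larger share of a per-unit tax.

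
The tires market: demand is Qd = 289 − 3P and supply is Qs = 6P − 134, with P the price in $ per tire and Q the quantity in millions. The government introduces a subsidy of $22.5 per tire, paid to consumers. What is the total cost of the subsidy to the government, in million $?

Without the subsidy, 289 − 3P = 6P − 134 gives 9P = 423, so P* = $47 and Q* = 148.
With a per-unit subsidy paid to consumers, each effectively pays P − 22.5, so demand becomes Qd = 289 − 3(P − 22.5).
Solving gives Q = 193 with consumers paying $32 and sellers receiving $54.5 (the $22.5 wedge).
Outlay = t · Q = 22.5 · 193 = $4342.5.

Government outlay = $4342.5 million.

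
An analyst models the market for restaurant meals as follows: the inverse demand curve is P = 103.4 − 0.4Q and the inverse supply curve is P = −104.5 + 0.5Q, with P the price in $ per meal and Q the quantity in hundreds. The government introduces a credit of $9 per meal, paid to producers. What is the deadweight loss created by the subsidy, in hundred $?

Deadweight loss = $45 hundred.

Rewrite in direct form: Qd = 258.5 − 2.5P and Qs = 2P + 209.
Before the subsidy: set 258.5 − 2.5P = 2P + 209 → P* = $11, Q* = 231.
With a per-unit subsidy paid to producers, each receives P + 9 per unit sold, so supply becomes Qs = 2(P + 9) + 209.
Solving gives Q = 241 with buyers paying $7 and producers receiving $16 (the $9 wedge).
Quantity rises by |ΔQ| = |231 − 241| = 10.
DWL = ½ · t · |ΔQ| = ½ · 9 · 10 = $45.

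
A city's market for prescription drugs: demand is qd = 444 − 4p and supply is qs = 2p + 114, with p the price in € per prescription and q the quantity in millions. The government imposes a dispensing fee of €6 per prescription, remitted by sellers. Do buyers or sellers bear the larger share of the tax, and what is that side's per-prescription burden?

Sellers bear the larger share: €4 per prescription.

Without the tax, 444 − 4p = 2p + 114 gives 6p = 330, so p* = €55 and q* = 224.
With the tax collected from sellers, supply shifts: qs = 2(p − 6) + 114.
Solving gives q = 216 with buyers paying €57 and sellers receiving €51 (the €6 wedge).
Per-prescription burden: buyers €2, sellers €4.
Sellers take the larger share because supply is less price-elastic here (demand slope 4 vs supply slope 2).
The less price-elastic side of the market bears the larger share of a per-unit tax.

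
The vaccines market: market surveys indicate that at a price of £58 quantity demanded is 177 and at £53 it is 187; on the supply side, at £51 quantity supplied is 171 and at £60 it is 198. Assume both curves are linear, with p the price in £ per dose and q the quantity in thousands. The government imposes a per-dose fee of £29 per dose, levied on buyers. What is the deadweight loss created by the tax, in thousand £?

Deadweight loss = £504.6 thousand.

Demand slope: (187 − 177)/(53 − 58) = -2, so qd = 293 − 2p.
Supply slope: (198 − 171)/(60 − 51) = 3, so qs = 3p + 18.
Without the tax, 293 − 2p = 3p + 18 gives 5p = 275, so p* = £55 and q* = 183.
With the tax collected from buyers, demand (in seller-price terms) shifts: qd = 293 − 2(p + 29).
Solving gives q = 148.2 with buyers paying £72.4 and suppliers receiving £43.4 (the £29 wedge).
Quantity falls by |ΔQ| = |183 − 148.2| = 34.8.
DWL = ½ · t · |ΔQ| = ½ · 29 · 34.8 = £504.6.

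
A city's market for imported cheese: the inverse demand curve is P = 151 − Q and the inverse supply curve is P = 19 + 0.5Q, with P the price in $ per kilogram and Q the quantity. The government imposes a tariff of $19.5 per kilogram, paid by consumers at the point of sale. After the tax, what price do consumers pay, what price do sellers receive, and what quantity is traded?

Consumers pay $76; sellers receive $56.5; quantity = 75.

Inverting to Q(P) form: Qd = 151 − P; Qs = 2P − 38.
Without the tax, 151 − P = 2P − 38 gives 3P = 189, so P* = $63 and Q* = 88.
With the tax collected from consumers, demand (in seller-price terms) shifts: Qd = 151 − (P + 19.5).
Solving gives Q = 75 with consumers paying $76 and sellers receiving $56.5 (the $19.5 wedge).
The less price-elastic side of the market bears the larger share of a per-unit tax.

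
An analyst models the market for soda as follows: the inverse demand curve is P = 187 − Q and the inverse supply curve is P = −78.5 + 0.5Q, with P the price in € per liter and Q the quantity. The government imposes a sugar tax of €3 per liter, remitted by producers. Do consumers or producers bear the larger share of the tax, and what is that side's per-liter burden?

Inverting to Q(P) form: Qd = 187 − P; Qs = 2P + 157.
Before the tax: set 187 − P = 2P + 157 → P* = €10, Q* = 177.
With the tax collected from producers, supply shifts: Qs = 2(P − 3) + 157.
New equilibrium: consumers pay €12, producers receive €9, Q = 175. (Wedge: Pb − Ps = 3.)
Per-liter burden: consumers €2, producers €1.
Consumers take the larger share because demand is less price-elastic here (demand slope 1 vs supply slope 2).
The less price-elastic side of the market bears the larger share of a per-unit tax.

Consumers bear the larger share: €2 per liter.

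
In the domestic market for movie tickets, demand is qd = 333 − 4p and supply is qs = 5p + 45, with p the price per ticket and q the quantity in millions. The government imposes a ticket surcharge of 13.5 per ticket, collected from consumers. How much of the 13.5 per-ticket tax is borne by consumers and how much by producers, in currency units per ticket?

Before the tax: set 333 − 4p = 5p + 45 → p* = 32, q* = 205.
With the tax collected from consumers, demand (in seller-price terms) shifts: qd = 333 − 4(p + 13.5).
New equilibrium: consumers pay 39.5, producers receive 26, q = 175. (Wedge: pb − ps = 13.5.)
Burden on consumers: 7.5; on producers: 6. (They sum to 13.5.)
The less price-elastic side of the market bears the larger share of a per-unit tax.

Consumers bear 7.5 per ticket; producers bear 6 per ticket.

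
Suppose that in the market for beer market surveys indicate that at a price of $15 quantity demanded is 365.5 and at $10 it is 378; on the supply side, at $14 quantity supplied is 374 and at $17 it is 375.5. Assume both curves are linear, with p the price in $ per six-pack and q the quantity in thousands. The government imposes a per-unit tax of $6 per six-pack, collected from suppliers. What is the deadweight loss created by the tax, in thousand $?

Demand slope: (378 − 365.5)/(10 − 15) = -2.5, so qd = 403 − 2.5p.
Supply slope: (375.5 − 374)/(17 − 14) = 0.5, so qs = 0.5p + 367.
Without the tax, 403 − 2.5p = 0.5p + 367 gives 3p = 36, so p* = $12 and q* = 373.
With the tax collected from suppliers, supply shifts: qs = 0.5(p − 6) + 367.
New equilibrium: consumers pay $13, suppliers receive $7, q = 370.5. (Wedge: pb − ps = 6.)
Quantity falls by |ΔQ| = |373 − 370.5| = 2.5.
DWL = ½ · t · |ΔQ| = ½ · 6 · 2.5 = $7.5.

Deadweight loss = $7.5 thousand.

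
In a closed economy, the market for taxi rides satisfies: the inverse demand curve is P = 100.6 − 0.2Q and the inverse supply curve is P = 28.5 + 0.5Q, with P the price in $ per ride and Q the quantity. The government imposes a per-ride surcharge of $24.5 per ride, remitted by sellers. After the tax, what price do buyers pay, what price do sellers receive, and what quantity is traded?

Inverting to Q(P) form: Qd = 503 − 5P; Qs = 2P − 57.
Without the tax, 503 − 5P = 2P − 57 gives 7P = 560, so P* = $80 and Q* = 103.
With the tax collected from sellers, supply shifts: Qs = 2(P − 24.5) − 57.
New equilibrium: buyers pay $87, sellers receive $62.5, Q = 68. (Wedge: Pb − Ps = 24.5.)

Buyers pay $87; sellers receive $62.5; quantity = 68.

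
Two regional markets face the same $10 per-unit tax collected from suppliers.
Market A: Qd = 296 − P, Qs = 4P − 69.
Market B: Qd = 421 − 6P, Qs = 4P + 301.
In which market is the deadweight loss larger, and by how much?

Market A: pre-tax P* = $73, Q* = 223; post-tax Q = 215; deadweight loss = $40.
Market B: pre-tax P* = $12, Q* = 349; post-tax Q = 325; deadweight loss = $120.
Difference: $40 vs $120 → market B is larger by $80.

Market B, by $80.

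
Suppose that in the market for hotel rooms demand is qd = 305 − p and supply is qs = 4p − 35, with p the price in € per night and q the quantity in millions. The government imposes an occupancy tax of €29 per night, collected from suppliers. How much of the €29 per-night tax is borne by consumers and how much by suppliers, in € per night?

Consumers bear €23.2 per night; suppliers bear €5.8 per night.

Before the tax: set 305 − p = 4p − 35 → p* = €68, q* = 237.
With the tax collected from suppliers, supply shifts: qs = 4(p − 29) − 35.
Solving gives q = 213.8 with consumers paying €91.2 and suppliers receiving €62.2 (the €29 wedge).
Burden on consumers: €23.2; on suppliers: €5.8. (They sum to €29.)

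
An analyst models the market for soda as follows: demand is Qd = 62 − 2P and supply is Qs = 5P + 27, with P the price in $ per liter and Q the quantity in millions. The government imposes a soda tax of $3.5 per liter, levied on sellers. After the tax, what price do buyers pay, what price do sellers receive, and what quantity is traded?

Before the tax: set 62 − 2P = 5P + 27 → P* = $5, Q* = 52.
With the tax collected from sellers, supply shifts: Qs = 5(P − 3.5) + 27.
New equilibrium: buyers pay $7.5, sellers receive $4, Q = 47. (Wedge: Pb − Ps = 3.5.)

Buyers pay $7.5; sellers receive $4; quantity = 47.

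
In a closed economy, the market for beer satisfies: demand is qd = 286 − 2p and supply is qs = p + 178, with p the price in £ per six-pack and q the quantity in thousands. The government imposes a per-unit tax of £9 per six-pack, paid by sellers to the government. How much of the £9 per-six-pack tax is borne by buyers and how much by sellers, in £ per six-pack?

Without the tax, 286 − 2p = p + 178 gives 3p = 108, so p* = £36 and q* = 214.
With the tax collected from sellers, supply shifts: qs = (p − 9) + 178.
Solving gives q = 208 with buyers paying £39 and sellers receiving £30 (the £9 wedge).
Burden on buyers: £3; on sellers: £6. (They sum to £9.)
The less price-elastic side of the market bears the larger share of a per-unit tax.

Buyers bear £3 per six-pack; sellers bear £6 per six-pack.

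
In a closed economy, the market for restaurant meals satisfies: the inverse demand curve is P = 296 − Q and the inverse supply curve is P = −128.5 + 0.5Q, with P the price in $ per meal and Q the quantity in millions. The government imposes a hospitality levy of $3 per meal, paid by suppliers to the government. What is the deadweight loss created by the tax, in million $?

Deadweight loss = $3 million.

Inverting to Q(P) form: Qd = 296 − P; Qs = 2P + 257.
Without the tax, 296 − P = 2P + 257 gives 3P = 39, so P* = $13 and Q* = 283.
With the tax collected from suppliers, supply shifts: Qs = 2(P − 3) + 257.
Solving gives Q = 281 with consumers paying $15 and suppliers receiving $12 (the $3 wedge).
Quantity falls by |ΔQ| = |283 − 281| = 2.
DWL = ½ · t · |ΔQ| = ½ · 3 · 2 = $3.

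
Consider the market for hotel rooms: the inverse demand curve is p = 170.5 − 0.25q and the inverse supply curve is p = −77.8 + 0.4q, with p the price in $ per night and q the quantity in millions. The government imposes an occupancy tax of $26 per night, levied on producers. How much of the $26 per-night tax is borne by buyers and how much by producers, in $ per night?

Inverting to q(p) form: qd = 682 − 4p; qs = 2.5p + 194.5.
Before the tax: set 682 − 4p = 2.5p + 194.5 → p* = $75, q* = 382.
With the tax collected from producers, supply shifts: qs = 2.5(p − 26) + 194.5.
New equilibrium: buyers pay $85, producers receive $59, q = 342. (Wedge: pb − ps = 26.)
Burden on buyers: $10; on producers: $16. (They sum to $26.)
The less price-elastic side of the market bears the larger share of a per-unit tax.

Buyers bear $10 per night; producers bear $16 per night.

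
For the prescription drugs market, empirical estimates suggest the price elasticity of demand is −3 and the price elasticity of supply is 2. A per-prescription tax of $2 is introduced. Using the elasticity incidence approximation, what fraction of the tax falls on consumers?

Incidence ratio: consumers' share ≈ εs / (εs + |εd|) = 2 / (2 + 3) = 0.4.
Supply is the less elastic side, so consumers bear the smaller share.

Consumers' share ≈ 0.4.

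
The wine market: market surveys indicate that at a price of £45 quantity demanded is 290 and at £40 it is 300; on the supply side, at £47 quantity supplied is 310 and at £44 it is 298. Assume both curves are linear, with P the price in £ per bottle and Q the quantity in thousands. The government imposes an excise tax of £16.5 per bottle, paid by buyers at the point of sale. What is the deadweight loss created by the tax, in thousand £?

Demand slope: (300 − 290)/(40 − 45) = -2, so Qd = 380 − 2P.
Supply slope: (298 − 310)/(44 − 47) = 4, so Qs = 4P + 122.
Before the tax: set 380 − 2P = 4P + 122 → P* = £43, Q* = 294.
With the tax collected from buyers, demand (in seller-price terms) shifts: Qd = 380 − 2(P + 16.5).
Solving gives Q = 272 with buyers paying £54 and sellers receiving £37.5 (the £16.5 wedge).
Quantity falls by |ΔQ| = |294 − 272| = 22.
DWL = ½ · t · |ΔQ| = ½ · 16.5 · 22 = £181.5.

Deadweight loss = £181.5 thousand.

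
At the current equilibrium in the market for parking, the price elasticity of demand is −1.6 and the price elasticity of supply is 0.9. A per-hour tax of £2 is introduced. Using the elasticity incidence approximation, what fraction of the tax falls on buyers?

Incidence ratio: buyers' share ≈ εs / (εs + |εd|) = 0.9 / (0.9 + 1.6) = 0.36.
Supply is the less elastic side, so buyers bear the smaller share.

Buyers' share ≈ 0.36.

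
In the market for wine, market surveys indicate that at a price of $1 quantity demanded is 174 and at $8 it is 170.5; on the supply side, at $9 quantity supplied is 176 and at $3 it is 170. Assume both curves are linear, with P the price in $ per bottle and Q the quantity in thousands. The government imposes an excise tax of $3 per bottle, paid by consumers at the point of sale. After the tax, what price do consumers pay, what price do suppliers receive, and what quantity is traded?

Consumers pay $7; suppliers receive $4; quantity = 171.

Demand slope: (170.5 − 174)/(8 − 1) = -0.5, so Qd = 174.5 − 0.5P.
Supply slope: (170 − 176)/(3 − 9) = 1, so Qs = P + 167.
Without the tax, 174.5 − 0.5P = P + 167 gives 1.5P = 7.5, so P* = $5 and Q* = 172.
With the tax collected from consumers, demand (in seller-price terms) shifts: Qd = 174.5 − 0.5(P + 3).
New equilibrium: consumers pay $7, suppliers receive $4, Q = 171. (Wedge: Pb − Ps = 3.)
The less price-elastic side of the market bears the larger share of a per-unit tax.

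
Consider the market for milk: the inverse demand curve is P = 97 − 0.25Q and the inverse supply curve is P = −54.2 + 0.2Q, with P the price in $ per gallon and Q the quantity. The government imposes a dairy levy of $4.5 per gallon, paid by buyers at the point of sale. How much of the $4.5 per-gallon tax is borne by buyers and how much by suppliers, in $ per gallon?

Buyers bear $2.5 per gallon; suppliers bear $2 per gallon.

Inverting to Q(P) form: Qd = 388 − 4P; Qs = 5P + 271.
Before the tax: set 388 − 4P = 5P + 271 → P* = $13, Q* = 336.
With the tax collected from buyers, demand (in seller-price terms) shifts: Qd = 388 − 4(P + 4.5).
New equilibrium: buyers pay $15.5, suppliers receive $11, Q = 326. (Wedge: Pb − Ps = 4.5.)
Burden on buyers: $2.5; on suppliers: $2. (They sum to $4.5.)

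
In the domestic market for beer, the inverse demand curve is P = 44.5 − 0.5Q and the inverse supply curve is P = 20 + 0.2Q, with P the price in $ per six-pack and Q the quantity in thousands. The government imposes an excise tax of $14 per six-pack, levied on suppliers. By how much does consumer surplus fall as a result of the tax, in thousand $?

Consumer surplus falls by $250 thousand.

Inverting to Q(P) form: Qd = 89 − 2P; Qs = 5P − 100.
Without the tax, 89 − 2P = 5P − 100 gives 7P = 189, so P* = $27 and Q* = 35.
With the tax collected from suppliers, supply shifts: Qs = 5(P − 14) − 100.
New equilibrium: consumers pay $37, suppliers receive $23, Q = 15. (Wedge: Pb − Ps = 14.)
ΔCS is the trapezoid between Q = 15 and Q = 35 of height $10: ½ · (35 + 15) · 10 = $250.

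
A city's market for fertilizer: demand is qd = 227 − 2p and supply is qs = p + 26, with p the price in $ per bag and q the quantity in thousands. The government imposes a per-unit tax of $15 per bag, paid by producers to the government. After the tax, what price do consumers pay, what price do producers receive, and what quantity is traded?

Consumers pay $72; producers receive $57; quantity = 83.

Without the tax, 227 − 2p = p + 26 gives 3p = 201, so p* = $67 and q* = 93.
With the tax collected from producers, supply shifts: qs = (p − 15) + 26.
Solving gives q = 83 with consumers paying $72 and producers receiving $57 (the $15 wedge).
The less price-elastic side of the market bears the larger share of a per-unit tax.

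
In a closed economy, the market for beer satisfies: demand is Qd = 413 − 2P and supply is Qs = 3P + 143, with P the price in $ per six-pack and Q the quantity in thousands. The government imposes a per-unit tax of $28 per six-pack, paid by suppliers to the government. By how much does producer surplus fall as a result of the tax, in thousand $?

Producer surplus falls by $3227.84 thousand.

Without the tax, 413 − 2P = 3P + 143 gives 5P = 270, so P* = $54 and Q* = 305.
With the tax collected from suppliers, supply shifts: Qs = 3(P − 28) + 143.
New equilibrium: buyers pay $70.8, suppliers receive $42.8, Q = 271.4. (Wedge: Pb − Ps = 28.)
ΔPS is the trapezoid between Q = 271.4 and Q = 305 of height $11.2: ½ · (305 + 271.4) · 11.2 = $3227.84.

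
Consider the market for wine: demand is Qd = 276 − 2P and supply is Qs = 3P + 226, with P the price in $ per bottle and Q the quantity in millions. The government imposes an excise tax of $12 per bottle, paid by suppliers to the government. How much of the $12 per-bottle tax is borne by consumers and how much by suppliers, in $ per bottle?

Before the tax: set 276 − 2P = 3P + 226 → P* = $10, Q* = 256.
With the tax collected from suppliers, supply shifts: Qs = 3(P − 12) + 226.
Solving gives Q = 241.6 with consumers paying $17.2 and suppliers receiving $5.2 (the $12 wedge).
Burden on consumers: $7.2; on suppliers: $4.8. (They sum to $12.)

Consumers bear $7.2 per bottle; suppliers bear $4.8 per bottle.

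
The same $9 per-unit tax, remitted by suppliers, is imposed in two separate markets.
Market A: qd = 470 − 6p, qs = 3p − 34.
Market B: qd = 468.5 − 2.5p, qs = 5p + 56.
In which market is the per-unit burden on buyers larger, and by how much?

Market A: pre-tax p* = $56, q* = 134; post-tax q = 116; per-unit burden on buyers = $3.
Market B: pre-tax p* = $55, q* = 331; post-tax q = 316; per-unit burden on buyers = $6.
Difference: $3 vs $6 → market B is larger by $3.

Market B, by $3.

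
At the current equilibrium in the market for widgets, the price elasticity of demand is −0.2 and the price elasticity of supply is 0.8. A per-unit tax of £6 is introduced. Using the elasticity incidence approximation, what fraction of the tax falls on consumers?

Consumers' share ≈ 0.8.

Incidence ratio: consumers' share ≈ εs / (εs + |εd|) = 0.8 / (0.8 + 0.2) = 0.8.
Supply is the more elastic side, so consumers bear the larger share.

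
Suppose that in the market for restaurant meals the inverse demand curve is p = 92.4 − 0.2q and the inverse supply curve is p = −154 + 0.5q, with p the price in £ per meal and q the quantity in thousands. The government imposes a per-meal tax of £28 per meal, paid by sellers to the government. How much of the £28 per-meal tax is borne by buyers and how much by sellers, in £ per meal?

Inverting to q(p) form: qd = 462 − 5p; qs = 2p + 308.
Without the tax, 462 − 5p = 2p + 308 gives 7p = 154, so p* = £22 and q* = 352.
With the tax collected from sellers, supply shifts: qs = 2(p − 28) + 308.
New equilibrium: buyers pay £30, sellers receive £2, q = 312. (Wedge: pb − ps = 28.)
Burden on buyers: £8; on sellers: £20. (They sum to £28.)

Buyers bear £8 per meal; sellers bear £20 per meal.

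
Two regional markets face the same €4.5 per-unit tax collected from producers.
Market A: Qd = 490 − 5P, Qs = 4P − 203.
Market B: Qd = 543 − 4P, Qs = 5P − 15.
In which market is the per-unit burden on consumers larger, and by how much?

Market B, by €0.5.

Market A: pre-tax P* = €77, Q* = 105; post-tax Q = 95; per-unit burden on consumers = €2.
Market B: pre-tax P* = €62, Q* = 295; post-tax Q = 285; per-unit burden on consumers = €2.5.
Difference: €2 vs €2.5 → market B is larger by €0.5.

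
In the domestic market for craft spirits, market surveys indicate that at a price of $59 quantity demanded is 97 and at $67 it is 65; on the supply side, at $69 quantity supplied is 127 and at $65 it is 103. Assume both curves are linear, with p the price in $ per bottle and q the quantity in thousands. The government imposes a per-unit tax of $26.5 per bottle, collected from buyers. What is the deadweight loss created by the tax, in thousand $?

Demand slope: (65 − 97)/(67 − 59) = -4, so qd = 333 − 4p.
Supply slope: (103 − 127)/(65 − 69) = 6, so qs = 6p − 287.
Before the tax: set 333 − 4p = 6p − 287 → p* = $62, q* = 85.
With the tax collected from buyers, demand (in seller-price terms) shifts: qd = 333 − 4(p + 26.5).
Solving gives q = 21.4 with buyers paying $77.9 and producers receiving $51.4 (the $26.5 wedge).
Quantity falls by |ΔQ| = |85 − 21.4| = 63.6.
DWL = ½ · t · |ΔQ| = ½ · 26.5 · 63.6 = $842.7.

Deadweight loss = $842.7 thousand.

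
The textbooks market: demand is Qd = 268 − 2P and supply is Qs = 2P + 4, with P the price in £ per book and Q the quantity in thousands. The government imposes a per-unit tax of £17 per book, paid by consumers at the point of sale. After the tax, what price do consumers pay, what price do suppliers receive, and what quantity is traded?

Without the tax, 268 − 2P = 2P + 4 gives 4P = 264, so P* = £66 and Q* = 136.
With the tax collected from consumers, demand (in seller-price terms) shifts: Qd = 268 − 2(P + 17).
Solving gives Q = 119 with consumers paying £74.5 and suppliers receiving £57.5 (the £17 wedge).

Consumers pay £74.5; suppliers receive £57.5; quantity = 119.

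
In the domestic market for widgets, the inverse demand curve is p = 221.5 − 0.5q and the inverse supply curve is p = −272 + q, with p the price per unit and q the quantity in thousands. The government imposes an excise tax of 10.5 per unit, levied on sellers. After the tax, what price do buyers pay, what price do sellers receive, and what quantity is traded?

Buyers pay 60.5; sellers receive 50; quantity = 322.

Inverting to q(p) form: qd = 443 − 2p; qs = p + 272.
Without the tax, 443 − 2p = p + 272 gives 3p = 171, so p* = 57 and q* = 329.
With the tax collected from sellers, supply shifts: qs = (p − 10.5) + 272.
Solving gives q = 322 with buyers paying 60.5 and sellers receiving 50 (the 10.5 wedge).
The less price-elastic side of the market bears the larger share of a per-unit tax.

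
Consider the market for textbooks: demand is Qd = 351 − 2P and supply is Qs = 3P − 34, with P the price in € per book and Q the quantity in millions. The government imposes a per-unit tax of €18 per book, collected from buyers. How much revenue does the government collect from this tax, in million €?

Before the tax: set 351 − 2P = 3P − 34 → P* = €77, Q* = 197.
With the tax collected from buyers, demand (in seller-price terms) shifts: Qd = 351 − 2(P + 18).
New equilibrium: buyers pay €87.8, sellers receive €69.8, Q = 175.4. (Wedge: Pb − Ps = 18.)
Revenue = t · Q = 18 · 175.4 = €3157.2.

Tax revenue = €3157.2 million.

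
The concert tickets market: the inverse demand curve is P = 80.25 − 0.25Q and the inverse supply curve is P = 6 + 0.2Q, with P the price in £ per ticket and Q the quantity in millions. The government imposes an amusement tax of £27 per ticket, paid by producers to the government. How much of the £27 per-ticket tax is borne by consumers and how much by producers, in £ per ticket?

Consumers bear £15 per ticket; producers bear £12 per ticket.

Inverting to Q(P) form: Qd = 321 − 4P; Qs = 5P − 30.
Without the tax, 321 − 4P = 5P − 30 gives 9P = 351, so P* = £39 and Q* = 165.
With the tax collected from producers, supply shifts: Qs = 5(P − 27) − 30.
New equilibrium: consumers pay £54, producers receive £27, Q = 105. (Wedge: Pb − Ps = 27.)
Burden on consumers: £15; on producers: £12. (They sum to £27.)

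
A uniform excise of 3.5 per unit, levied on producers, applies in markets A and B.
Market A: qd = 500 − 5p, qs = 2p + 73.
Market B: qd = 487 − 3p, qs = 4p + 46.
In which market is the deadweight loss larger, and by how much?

Market A: pre-tax p* = 61, q* = 195; post-tax q = 190; deadweight loss = 8.75.
Market B: pre-tax p* = 63, q* = 298; post-tax q = 292; deadweight loss = 10.5.
Difference: 8.75 vs 10.5 → market B is larger by 1.75.

Market B, by 1.75.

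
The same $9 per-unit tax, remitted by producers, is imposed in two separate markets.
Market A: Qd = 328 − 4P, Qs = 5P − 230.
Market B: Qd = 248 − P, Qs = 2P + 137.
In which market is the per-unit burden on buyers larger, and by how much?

Market B, by $1.

Market A: pre-tax P* = $62, Q* = 80; post-tax Q = 60; per-unit burden on buyers = $5.
Market B: pre-tax P* = $37, Q* = 211; post-tax Q = 205; per-unit burden on buyers = $6.
Difference: $5 vs $6 → market B is larger by $1.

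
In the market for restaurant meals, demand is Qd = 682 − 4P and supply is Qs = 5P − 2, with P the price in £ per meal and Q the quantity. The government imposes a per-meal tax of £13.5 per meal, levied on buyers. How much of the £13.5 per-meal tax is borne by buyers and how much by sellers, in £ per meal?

Without the tax, 682 − 4P = 5P − 2 gives 9P = 684, so P* = £76 and Q* = 378.
With the tax collected from buyers, demand (in seller-price terms) shifts: Qd = 682 − 4(P + 13.5).
Solving gives Q = 348 with buyers paying £83.5 and sellers receiving £70 (the £13.5 wedge).
Burden on buyers: £7.5; on sellers: £6. (They sum to £13.5.)
The less price-elastic side of the market bears the larger share of a per-unit tax.

Buyers bear £7.5 per meal; sellers bear £6 per meal.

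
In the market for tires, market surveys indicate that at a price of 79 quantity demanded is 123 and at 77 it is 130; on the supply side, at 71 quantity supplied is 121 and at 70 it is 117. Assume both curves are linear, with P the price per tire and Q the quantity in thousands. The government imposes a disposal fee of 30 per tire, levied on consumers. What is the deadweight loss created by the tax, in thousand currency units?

Deadweight loss = 840 thousand.

Demand slope: (130 − 123)/(77 − 79) = -3.5, so Qd = 399.5 − 3.5P.
Supply slope: (117 − 121)/(70 − 71) = 4, so Qs = 4P − 163.
Before the tax: set 399.5 − 3.5P = 4P − 163 → P* = 75, Q* = 137.
With the tax collected from consumers, demand (in seller-price terms) shifts: Qd = 399.5 − 3.5(P + 30).
New equilibrium: consumers pay 91, suppliers receive 61, Q = 81. (Wedge: Pb − Ps = 30.)
Quantity falls by |ΔQ| = |137 − 81| = 56.
DWL = ½ · t · |ΔQ| = ½ · 30 · 56 = 840.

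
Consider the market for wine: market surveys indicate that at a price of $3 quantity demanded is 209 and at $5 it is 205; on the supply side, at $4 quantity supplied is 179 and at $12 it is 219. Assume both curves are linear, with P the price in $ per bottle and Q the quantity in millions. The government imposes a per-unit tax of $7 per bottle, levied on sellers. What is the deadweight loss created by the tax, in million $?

Deadweight loss = $35 million.

Demand slope: (205 − 209)/(5 − 3) = -2, so Qd = 215 − 2P.
Supply slope: (219 − 179)/(12 − 4) = 5, so Qs = 5P + 159.
Without the tax, 215 − 2P = 5P + 159 gives 7P = 56, so P* = $8 and Q* = 199.
With the tax collected from sellers, supply shifts: Qs = 5(P − 7) + 159.
Solving gives Q = 189 with consumers paying $13 and sellers receiving $6 (the $7 wedge).
Quantity falls by |ΔQ| = |199 − 189| = 10.
DWL = ½ · t · |ΔQ| = ½ · 7 · 10 = $35.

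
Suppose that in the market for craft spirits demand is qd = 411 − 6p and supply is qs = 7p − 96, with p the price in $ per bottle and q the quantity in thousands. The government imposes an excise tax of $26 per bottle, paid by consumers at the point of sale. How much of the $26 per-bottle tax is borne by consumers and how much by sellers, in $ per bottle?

Consumers bear $14 per bottle; sellers bear $12 per bottle.

Without the tax, 411 − 6p = 7p − 96 gives 13p = 507, so p* = $39 and q* = 177.
With the tax collected from consumers, demand (in seller-price terms) shifts: qd = 411 − 6(p + 26).
Solving gives q = 93 with consumers paying $53 and sellers receiving $27 (the $26 wedge).
Burden on consumers: $14; on sellers: $12. (They sum to $26.)
The less price-elastic side of the market bears the larger share of a per-unit tax.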